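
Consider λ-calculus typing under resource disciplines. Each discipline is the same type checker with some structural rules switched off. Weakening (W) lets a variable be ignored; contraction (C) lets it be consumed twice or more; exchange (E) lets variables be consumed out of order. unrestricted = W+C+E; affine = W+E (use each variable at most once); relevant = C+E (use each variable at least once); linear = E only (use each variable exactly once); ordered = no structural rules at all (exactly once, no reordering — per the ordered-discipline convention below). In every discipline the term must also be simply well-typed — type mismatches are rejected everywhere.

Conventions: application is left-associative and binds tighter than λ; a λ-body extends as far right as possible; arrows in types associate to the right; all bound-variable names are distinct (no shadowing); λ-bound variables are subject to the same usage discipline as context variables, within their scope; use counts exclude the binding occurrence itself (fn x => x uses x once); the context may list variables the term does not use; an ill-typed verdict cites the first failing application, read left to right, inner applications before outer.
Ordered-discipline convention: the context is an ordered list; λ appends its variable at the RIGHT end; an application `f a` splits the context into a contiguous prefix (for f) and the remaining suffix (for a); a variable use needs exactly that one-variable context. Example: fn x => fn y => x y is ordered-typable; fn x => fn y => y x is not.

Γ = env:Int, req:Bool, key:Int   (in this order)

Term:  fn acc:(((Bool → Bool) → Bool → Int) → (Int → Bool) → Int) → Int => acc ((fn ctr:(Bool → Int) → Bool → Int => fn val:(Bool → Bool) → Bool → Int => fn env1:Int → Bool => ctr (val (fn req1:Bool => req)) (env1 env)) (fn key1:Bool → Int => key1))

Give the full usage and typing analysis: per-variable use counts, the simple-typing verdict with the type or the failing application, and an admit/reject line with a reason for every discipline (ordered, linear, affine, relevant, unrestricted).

use counts: env: 1×; req: 1×; key: 0×; acc (λ-bound): 1×; ctr (λ-bound): 1×; val (λ-bound): 1×; env1 (λ-bound): 1×; req1 (λ-bound): 0×; key1 (λ-bound): 1×
use order (left to right): acc, ctr, val, req, env1, env, key1
typing: ✓ — ((((Bool → Bool) → Bool → Int) → (Int → Bool) → Int) → Int) → Int
ordered ✗ (key, req1 left unused)
linear ✗ (key, req1 left unused)
affine ✓ (at most one use each (env, req, key, acc, ctr, val, env1, req1, key1))
relevant ✗ (key, req1 left unused)
unrestricted ✓ (type-checks (((((Bool → Bool) → Bool → Int) → (Int → Bool) → Int) → Int) → Int) and nothing is barred)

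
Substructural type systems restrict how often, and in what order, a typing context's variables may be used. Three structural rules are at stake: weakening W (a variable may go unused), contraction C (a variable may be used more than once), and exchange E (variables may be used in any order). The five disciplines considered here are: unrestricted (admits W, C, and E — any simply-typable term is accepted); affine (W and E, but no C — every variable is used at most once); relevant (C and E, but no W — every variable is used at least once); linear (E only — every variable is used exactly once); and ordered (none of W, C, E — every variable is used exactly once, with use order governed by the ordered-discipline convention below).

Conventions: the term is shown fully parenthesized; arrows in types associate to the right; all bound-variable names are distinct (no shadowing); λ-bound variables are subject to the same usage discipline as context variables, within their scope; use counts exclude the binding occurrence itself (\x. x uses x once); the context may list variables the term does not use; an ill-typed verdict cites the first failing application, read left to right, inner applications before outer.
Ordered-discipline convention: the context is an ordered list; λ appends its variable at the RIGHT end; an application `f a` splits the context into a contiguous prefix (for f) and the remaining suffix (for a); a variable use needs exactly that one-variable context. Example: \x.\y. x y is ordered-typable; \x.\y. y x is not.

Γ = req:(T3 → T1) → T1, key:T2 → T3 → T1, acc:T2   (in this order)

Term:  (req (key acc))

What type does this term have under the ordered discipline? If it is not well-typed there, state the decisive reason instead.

term : T1
variable uses: req=1; key=1; acc=1
use order (left to right): req, key, acc
typing: ✓ — T1
per-discipline verdicts: ordered ✓ · linear ✓ · affine ✓ · relevant ✓ · unrestricted ✓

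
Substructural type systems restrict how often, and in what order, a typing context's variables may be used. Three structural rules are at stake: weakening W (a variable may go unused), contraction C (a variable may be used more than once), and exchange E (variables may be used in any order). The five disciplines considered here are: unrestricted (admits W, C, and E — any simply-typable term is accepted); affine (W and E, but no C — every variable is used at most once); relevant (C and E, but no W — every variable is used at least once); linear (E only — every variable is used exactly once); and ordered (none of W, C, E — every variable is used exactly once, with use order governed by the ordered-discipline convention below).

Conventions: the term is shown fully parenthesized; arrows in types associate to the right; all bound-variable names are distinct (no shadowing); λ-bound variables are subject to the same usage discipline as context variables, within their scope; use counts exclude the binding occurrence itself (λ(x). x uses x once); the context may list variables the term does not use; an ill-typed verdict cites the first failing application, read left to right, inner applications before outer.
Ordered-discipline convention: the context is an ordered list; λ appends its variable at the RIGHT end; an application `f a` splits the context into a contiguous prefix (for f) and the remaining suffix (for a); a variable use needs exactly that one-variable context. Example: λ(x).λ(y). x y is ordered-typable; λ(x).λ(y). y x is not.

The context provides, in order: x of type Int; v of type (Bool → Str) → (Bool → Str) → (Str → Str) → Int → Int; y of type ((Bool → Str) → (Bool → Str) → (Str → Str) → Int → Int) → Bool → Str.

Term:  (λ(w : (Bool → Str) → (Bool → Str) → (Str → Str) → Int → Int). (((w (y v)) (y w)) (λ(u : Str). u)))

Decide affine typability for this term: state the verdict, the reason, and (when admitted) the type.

no — needs contraction — y ×2, w ×2
counts: x=0, v=1, y=2, w (λ-bound)=2, u (λ-bound)=1
left-to-right use order: w, y, v, y, w, u
typing: the term checks, with type ((Bool → Str) → (Bool → Str) → (Str → Str) → Int → Int) → Int → Int
per-discipline verdicts: ordered ✗; linear ✗; affine ✗; relevant ✗; unrestricted ✓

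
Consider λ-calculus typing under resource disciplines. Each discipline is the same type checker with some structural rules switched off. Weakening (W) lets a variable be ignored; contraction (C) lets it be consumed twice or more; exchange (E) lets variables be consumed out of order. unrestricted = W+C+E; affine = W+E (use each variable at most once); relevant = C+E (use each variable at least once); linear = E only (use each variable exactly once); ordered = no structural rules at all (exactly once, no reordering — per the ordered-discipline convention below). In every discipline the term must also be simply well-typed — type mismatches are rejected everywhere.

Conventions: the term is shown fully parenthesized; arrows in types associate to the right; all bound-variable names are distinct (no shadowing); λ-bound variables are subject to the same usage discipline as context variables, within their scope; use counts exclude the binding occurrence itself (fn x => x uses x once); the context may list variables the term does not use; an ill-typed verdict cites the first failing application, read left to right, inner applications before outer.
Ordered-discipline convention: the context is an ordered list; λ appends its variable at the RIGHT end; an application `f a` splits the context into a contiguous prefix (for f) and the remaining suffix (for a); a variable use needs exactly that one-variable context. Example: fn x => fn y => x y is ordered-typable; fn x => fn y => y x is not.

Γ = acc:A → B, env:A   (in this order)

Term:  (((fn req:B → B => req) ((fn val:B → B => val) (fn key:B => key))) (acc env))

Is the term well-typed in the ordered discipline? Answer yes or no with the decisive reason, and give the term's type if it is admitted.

yes — single-use (acc, env, req, val, key), ordered derivation ok; term : B
use counts: acc=1, env=1, req (λ-bound)=1, val (λ-bound)=1, key (λ-bound)=1
use order (left to right): req, val, key, acc, env
typing: well-typed at B
across the five disciplines: ordered ✓; linear ✓; affine ✓; relevant ✓; unrestricted ✓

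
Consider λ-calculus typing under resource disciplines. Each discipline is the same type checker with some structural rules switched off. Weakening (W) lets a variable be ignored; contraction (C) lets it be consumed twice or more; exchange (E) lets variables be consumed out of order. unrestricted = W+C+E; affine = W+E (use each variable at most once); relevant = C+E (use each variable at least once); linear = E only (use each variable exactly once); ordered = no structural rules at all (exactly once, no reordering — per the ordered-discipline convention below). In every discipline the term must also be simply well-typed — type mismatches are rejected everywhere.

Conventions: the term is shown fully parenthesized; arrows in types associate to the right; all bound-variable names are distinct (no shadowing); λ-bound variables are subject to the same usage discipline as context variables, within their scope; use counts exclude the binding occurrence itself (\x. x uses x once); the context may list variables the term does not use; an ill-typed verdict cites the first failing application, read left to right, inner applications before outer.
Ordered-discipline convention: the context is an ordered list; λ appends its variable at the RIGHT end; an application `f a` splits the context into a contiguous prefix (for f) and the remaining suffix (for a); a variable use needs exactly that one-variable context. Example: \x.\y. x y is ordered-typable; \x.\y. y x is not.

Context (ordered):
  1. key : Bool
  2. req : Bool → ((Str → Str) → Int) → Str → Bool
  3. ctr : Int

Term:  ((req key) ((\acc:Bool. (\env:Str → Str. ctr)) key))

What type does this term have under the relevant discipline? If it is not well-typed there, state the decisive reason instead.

not well-typed under relevant — acc, env left unused
variable uses: key: 2×; req: 1×; ctr: 1×; acc (λ-bound): 0×; env (λ-bound): 0×
use order (left to right): req, key, ctr, key
typing: well-typed — term : Str → Bool
summary: ordered ✗ | linear ✗ | affine ✗ | relevant ✗ | unrestricted ✓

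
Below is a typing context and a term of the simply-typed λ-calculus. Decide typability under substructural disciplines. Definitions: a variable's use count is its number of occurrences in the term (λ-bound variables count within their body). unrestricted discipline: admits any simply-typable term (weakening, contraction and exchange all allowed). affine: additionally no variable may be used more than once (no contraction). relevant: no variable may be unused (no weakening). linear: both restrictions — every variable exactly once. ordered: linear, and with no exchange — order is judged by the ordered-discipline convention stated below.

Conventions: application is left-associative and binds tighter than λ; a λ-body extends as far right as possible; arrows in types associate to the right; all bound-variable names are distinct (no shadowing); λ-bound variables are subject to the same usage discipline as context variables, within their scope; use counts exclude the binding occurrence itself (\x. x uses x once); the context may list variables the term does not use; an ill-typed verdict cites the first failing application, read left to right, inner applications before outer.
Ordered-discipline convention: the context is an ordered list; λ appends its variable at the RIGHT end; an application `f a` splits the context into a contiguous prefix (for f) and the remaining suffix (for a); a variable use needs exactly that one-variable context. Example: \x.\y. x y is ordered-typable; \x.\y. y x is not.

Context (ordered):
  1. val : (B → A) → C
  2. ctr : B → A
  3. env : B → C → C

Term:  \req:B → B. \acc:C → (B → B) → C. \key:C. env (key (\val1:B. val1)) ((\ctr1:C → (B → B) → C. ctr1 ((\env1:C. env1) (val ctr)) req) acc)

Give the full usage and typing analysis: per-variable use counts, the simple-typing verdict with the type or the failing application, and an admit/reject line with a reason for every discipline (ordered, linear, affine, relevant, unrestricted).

use counts: val=1; ctr=1; env=1; req (bound)=1; acc (bound)=1; key (bound)=1; val1 (bound)=1; ctr1 (bound)=1; env1 (bound)=1
left-to-right use order: env, key, val1, ctr1, env1, val, ctr, req, acc
typing: ill-typed: non-function type C applied to an argument
ordered ✗ (not simply typable)
linear ✗ (fails simple typing)
affine ✗ (a type mismatch blocks all five)
relevant ✗ (the type mismatch rejects it)
unrestricted ✗ (not simply typable)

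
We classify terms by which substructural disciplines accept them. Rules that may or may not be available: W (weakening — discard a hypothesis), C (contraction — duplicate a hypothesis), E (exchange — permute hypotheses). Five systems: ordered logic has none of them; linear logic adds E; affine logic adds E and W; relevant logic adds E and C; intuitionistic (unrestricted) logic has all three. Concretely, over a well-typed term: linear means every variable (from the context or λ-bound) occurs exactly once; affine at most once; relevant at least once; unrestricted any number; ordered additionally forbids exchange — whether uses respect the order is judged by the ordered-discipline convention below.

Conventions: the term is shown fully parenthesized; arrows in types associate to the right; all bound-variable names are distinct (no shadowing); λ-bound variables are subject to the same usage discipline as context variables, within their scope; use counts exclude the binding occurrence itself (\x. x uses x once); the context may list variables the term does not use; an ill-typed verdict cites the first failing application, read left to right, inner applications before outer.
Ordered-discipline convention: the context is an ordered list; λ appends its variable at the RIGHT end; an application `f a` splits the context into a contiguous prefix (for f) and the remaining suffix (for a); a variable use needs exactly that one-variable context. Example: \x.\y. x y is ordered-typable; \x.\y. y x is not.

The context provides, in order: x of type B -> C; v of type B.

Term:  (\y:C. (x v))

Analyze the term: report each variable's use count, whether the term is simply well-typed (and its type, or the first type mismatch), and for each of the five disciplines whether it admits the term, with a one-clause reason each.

usage: x ×1; v ×1; y (bound) ×0
uses in reading order: x, v
typing: the term checks, with type C -> C
ordered: ✗ — needs weakening: y unused
linear: ✗ — needs weakening: y unused
affine: ✓ — none of x, v, y used more than once
relevant: ✗ — needs weakening: y unused
unrestricted: ✓ — typability at C -> C is all that's needed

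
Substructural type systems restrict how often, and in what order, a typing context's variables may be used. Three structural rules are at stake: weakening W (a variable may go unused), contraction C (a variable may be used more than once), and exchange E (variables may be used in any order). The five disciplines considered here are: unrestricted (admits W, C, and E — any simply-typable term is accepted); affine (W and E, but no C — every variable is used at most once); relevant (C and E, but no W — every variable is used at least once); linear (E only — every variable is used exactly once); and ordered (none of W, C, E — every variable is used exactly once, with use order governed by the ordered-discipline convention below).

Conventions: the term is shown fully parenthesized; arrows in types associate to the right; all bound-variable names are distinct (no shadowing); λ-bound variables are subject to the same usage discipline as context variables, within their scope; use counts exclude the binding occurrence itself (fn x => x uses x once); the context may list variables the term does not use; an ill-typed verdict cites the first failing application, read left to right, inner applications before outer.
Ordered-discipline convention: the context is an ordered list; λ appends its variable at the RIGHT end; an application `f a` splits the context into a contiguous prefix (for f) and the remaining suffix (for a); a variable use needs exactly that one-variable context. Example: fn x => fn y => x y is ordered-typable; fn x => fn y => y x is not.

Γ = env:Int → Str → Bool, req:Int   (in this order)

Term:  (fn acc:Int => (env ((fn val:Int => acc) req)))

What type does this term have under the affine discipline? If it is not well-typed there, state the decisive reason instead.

term : Int → Str → Bool
counts: env: 1; req: 1; acc (λ-bound): 1; val (λ-bound): 0
left-to-right use order: env, acc, req
typing: ✓ — Int → Str → Bool
summary: ordered ✗; linear ✗; affine ✓; relevant ✗; unrestricted ✓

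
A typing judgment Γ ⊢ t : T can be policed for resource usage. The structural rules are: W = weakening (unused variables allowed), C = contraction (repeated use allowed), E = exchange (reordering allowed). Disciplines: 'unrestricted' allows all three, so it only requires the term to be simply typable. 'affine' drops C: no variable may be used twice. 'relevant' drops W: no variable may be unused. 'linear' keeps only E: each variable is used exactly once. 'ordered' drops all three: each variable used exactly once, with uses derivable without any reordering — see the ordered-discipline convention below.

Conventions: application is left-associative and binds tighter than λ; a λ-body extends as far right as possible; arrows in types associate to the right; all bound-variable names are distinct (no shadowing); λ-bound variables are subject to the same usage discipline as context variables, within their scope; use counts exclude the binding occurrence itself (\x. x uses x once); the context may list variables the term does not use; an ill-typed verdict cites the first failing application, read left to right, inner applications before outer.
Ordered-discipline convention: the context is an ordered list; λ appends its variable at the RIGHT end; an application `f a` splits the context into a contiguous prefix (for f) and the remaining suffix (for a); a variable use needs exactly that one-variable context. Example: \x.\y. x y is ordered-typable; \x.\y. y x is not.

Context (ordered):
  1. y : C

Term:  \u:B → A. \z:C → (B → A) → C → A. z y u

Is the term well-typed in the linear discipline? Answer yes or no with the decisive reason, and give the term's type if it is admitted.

yes — each of y, u, z used exactly once; term : (B → A) → (C → (B → A) → C → A) → C → A
use counts: y: 1; u (λ-bound): 1; z (λ-bound): 1
uses in reading order: z, y, u
typing: well-typed — term : (B → A) → (C → (B → A) → C → A) → C → A
per-discipline verdicts: ordered ✗; linear ✓; affine ✓; relevant ✓; unrestricted ✓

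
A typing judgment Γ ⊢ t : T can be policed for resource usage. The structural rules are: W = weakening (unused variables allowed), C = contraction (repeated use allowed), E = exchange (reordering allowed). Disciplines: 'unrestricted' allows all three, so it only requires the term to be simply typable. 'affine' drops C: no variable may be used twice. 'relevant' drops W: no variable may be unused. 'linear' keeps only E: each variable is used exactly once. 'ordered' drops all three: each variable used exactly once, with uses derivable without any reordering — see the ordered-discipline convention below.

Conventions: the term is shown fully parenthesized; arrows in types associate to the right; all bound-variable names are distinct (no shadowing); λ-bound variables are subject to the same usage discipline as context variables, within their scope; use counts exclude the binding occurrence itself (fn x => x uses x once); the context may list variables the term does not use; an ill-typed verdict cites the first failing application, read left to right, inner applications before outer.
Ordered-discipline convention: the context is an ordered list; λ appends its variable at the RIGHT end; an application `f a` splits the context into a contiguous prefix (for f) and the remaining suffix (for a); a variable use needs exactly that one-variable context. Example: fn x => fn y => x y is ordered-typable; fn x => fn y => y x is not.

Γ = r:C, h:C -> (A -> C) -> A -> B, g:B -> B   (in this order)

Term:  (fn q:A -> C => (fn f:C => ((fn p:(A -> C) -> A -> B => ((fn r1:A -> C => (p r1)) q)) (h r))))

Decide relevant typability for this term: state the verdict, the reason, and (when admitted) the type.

no — unused: g, f — weakening required
variable uses: r: 1, h: 1, g: 0, q (λ-bound): 1, f (λ-bound): 0, p (λ-bound): 1, r1 (λ-bound): 1
use order (left to right): p, r1, q, h, r
typing: well-typed — term : (A -> C) -> C -> A -> B
all disciplines: ordered ✗ | linear ✗ | affine ✓ | relevant ✗ | unrestricted ✓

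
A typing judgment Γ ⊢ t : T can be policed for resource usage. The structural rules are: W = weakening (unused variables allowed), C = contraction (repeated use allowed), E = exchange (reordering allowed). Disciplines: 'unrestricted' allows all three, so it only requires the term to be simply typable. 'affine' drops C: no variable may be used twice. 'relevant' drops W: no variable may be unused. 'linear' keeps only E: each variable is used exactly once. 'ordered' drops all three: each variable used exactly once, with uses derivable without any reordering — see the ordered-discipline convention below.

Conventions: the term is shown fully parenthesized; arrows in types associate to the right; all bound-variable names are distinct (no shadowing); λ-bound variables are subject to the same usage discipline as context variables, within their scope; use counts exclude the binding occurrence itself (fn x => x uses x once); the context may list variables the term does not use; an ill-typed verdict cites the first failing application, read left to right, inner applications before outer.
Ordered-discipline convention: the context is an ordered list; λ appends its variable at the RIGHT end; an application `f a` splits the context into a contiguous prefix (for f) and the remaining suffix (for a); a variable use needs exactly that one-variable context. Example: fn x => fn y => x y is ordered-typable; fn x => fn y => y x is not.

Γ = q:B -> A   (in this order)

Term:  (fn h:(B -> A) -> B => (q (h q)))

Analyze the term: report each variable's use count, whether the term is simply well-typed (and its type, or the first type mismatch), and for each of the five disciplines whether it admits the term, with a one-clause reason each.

use counts: q ×2; h [bound] ×1
use order (left to right): q, h, q
typing: well-typed at ((B -> A) -> B) -> A
ordered ✗ (needs contraction — q ×2)
linear ✗ (needs contraction — q ×2)
affine ✗ (needs contraction — q ×2)
relevant ✓ (at least one use each (q, h))
unrestricted ✓ (typability at ((B -> A) -> B) -> A is all that's needed)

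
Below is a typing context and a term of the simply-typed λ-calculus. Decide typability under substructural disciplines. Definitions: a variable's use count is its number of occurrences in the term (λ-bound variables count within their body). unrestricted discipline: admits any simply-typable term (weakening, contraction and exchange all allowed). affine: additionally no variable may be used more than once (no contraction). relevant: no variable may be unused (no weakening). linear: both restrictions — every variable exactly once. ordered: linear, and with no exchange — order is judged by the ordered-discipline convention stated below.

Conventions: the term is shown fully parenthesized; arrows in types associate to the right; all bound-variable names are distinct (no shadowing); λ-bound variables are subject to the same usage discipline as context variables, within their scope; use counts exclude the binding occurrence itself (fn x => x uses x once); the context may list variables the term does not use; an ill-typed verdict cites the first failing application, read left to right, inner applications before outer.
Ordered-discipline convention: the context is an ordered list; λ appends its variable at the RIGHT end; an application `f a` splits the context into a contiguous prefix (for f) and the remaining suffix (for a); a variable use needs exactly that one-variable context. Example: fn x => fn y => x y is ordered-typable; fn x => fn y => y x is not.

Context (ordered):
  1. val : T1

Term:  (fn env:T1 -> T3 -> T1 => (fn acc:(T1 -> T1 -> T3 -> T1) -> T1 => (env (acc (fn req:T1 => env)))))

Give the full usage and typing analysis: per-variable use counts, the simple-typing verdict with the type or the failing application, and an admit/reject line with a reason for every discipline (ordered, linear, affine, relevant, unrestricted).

counts: val=0, env [bound]=2, acc [bound]=1, req [bound]=0
left-to-right use order: env, acc, env
typing: ✓ — (T1 -> T3 -> T1) -> ((T1 -> T1 -> T3 -> T1) -> T1) -> T3 -> T1
ordered: ✗ — env ×2 used more than once (contraction); unused: val, req — weakening required
linear: ✗ — env ×2 used more than once (contraction); unused: val, req — weakening required
affine: ✗ — env ×2 used more than once (contraction)
relevant: ✗ — unused: val, req — weakening required
unrestricted: ✓ — type-checks ((T1 -> T3 -> T1) -> ((T1 -> T1 -> T3 -> T1) -> T1) -> T3 -> T1) and nothing is barred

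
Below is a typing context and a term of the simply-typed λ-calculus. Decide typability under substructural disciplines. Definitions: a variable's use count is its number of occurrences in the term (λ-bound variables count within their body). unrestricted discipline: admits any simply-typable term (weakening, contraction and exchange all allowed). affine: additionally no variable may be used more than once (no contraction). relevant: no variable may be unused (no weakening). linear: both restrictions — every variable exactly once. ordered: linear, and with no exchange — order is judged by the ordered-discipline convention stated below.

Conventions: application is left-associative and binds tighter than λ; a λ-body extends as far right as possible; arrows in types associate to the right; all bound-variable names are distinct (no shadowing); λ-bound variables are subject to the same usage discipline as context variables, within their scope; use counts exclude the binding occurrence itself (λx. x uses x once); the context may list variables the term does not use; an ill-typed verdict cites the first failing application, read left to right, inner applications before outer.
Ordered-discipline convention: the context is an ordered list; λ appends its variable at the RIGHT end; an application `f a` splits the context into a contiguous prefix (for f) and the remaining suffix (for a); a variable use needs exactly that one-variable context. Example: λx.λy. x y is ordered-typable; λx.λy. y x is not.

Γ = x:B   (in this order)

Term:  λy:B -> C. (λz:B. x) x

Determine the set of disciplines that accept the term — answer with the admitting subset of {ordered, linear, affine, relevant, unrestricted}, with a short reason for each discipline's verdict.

accepted by: unrestricted
use counts: x: 2×; y (λ-bound): 0×; z (λ-bound): 0×
uses in reading order: x, x
typing: well-typed — term : (B -> C) -> B
ordered: ✗ — needs contraction — x ×2; needs weakening: y, z unused
linear: ✗ — needs contraction — x ×2; needs weakening: y, z unused
affine: ✗ — needs contraction — x ×2
relevant: ✗ — needs weakening: y, z unused
unrestricted: ✓ — typability at (B -> C) -> B is all that's needed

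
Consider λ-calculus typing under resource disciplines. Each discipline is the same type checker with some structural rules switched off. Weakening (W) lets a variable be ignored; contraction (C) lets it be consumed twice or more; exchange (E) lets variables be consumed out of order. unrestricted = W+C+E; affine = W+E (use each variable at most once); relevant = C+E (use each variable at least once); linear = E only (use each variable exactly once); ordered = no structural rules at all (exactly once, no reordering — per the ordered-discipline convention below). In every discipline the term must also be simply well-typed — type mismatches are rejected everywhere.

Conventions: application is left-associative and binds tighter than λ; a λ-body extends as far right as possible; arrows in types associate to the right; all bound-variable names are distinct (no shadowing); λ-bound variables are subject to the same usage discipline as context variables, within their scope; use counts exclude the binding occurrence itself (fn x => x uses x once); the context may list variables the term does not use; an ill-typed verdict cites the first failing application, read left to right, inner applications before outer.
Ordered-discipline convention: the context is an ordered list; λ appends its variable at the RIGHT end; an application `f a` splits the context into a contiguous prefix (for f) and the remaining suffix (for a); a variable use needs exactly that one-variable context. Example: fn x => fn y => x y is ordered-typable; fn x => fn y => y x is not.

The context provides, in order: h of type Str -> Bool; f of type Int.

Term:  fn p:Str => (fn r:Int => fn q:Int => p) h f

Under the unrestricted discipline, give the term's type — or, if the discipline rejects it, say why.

not well-typed under unrestricted — fails simple typing
variable uses: h: 1; f: 1; p [bound]: 1; r [bound]: 0; q [bound]: 0
use order (left to right): p, h, f
typing: ill-typed: a function awaiting Int gets Str -> Bool
summary: ordered ✗ · linear ✗ · affine ✗ · relevant ✗ · unrestricted ✗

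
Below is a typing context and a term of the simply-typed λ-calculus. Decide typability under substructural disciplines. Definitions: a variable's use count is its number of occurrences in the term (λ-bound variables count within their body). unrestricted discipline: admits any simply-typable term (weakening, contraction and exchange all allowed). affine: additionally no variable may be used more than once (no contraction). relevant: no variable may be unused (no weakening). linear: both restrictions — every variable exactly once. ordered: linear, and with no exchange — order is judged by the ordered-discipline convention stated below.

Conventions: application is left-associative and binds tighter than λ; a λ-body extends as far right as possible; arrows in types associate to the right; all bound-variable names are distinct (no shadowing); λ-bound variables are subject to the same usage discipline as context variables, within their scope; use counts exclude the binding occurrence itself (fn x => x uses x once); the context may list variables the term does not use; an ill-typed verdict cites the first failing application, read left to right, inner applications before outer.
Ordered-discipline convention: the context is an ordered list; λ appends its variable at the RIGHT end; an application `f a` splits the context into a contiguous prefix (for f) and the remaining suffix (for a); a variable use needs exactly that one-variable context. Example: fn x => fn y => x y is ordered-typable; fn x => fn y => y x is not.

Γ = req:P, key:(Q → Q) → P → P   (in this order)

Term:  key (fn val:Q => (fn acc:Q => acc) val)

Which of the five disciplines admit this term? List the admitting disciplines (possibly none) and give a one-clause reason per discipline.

accepted by: affine, unrestricted
usage: req: 0; key: 1; val (λ-bound): 1; acc (λ-bound): 1
left-to-right use order: key, acc, val
typing: ✓ — P → P
ordered: ✗ — req left unused
linear: ✗ — req left unused
affine: ✓ — req, key, val, acc: no repeats, contraction unneeded
relevant: ✗ — req left unused
unrestricted: ✓ — well-typed at P → P; no restrictions here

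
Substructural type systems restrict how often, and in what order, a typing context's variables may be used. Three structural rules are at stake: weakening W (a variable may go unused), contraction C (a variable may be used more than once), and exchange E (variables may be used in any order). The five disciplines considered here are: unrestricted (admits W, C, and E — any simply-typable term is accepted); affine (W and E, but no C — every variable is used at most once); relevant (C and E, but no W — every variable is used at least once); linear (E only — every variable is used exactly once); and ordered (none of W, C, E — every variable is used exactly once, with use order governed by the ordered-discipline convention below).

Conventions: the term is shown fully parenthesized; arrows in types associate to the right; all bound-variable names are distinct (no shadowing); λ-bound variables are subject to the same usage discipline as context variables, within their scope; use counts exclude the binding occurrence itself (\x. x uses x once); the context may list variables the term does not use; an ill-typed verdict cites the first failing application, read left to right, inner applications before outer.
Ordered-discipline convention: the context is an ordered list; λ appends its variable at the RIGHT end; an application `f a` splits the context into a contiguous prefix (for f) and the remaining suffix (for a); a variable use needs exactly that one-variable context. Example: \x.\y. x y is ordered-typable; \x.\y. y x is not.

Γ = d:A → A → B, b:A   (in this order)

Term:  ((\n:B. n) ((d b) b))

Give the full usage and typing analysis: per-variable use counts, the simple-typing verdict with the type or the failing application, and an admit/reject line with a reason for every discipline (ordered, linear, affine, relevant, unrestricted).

usage: d ×1; b ×2; n (bound) ×1
uses in reading order: n, d, b, b
typing: ✓ — B
ordered: ✗, needs contraction — b ×2
linear: ✗, needs contraction — b ×2
affine: ✗, needs contraction — b ×2
relevant: ✓, at least one use each (d, b, n)
unrestricted: ✓, type-checks (B) and nothing is barred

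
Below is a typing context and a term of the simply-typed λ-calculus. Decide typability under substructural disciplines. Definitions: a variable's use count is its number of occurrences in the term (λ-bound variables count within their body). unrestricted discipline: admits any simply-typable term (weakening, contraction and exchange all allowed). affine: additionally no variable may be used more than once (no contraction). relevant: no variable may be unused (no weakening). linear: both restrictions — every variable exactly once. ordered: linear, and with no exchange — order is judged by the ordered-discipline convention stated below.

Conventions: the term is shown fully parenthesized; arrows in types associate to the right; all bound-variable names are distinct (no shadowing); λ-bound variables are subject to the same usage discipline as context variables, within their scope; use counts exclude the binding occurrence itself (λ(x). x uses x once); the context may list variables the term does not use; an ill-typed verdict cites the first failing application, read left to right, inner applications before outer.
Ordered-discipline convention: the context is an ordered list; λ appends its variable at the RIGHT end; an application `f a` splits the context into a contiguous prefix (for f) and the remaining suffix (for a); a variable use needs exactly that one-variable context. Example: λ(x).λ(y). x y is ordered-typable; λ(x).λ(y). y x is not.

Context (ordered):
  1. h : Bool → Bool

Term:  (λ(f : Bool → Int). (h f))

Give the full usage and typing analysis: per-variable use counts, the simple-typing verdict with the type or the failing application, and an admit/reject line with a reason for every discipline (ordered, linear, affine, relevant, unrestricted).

variable uses: h: 1×, f [bound]: 1×
uses in reading order: h, f
typing: ill-typed: an argument Bool → Int mismatches the expected Bool
ordered: ✗, fails simple typing
linear: ✗, a type mismatch blocks all five
affine: ✗, the type mismatch rejects it
relevant: ✗, not simply typable
unrestricted: ✗, fails simple typing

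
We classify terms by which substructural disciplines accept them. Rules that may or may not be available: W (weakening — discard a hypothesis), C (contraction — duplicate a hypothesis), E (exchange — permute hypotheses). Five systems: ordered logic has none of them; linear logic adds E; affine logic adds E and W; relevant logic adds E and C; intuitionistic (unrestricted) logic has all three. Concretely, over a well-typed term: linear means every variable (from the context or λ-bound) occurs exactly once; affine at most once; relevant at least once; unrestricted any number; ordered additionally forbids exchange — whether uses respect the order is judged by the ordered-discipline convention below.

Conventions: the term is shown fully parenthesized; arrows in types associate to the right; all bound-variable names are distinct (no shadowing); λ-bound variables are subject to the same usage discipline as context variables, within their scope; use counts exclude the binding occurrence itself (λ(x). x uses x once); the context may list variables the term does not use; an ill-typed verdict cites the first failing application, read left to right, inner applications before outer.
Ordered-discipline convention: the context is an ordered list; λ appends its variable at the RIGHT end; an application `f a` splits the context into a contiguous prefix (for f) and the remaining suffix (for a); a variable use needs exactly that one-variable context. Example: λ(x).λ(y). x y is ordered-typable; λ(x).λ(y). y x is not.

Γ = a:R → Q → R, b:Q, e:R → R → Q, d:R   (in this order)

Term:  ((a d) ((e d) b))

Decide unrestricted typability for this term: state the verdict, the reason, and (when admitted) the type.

no — not simply typable
counts: a: 1×; b: 1×; e: 1×; d: 2×
left-to-right use order: a, d, e, d, b
typing: ill-typed: argument of type Q where R is required
all disciplines: ordered ✗; linear ✗; affine ✗; relevant ✗; unrestricted ✗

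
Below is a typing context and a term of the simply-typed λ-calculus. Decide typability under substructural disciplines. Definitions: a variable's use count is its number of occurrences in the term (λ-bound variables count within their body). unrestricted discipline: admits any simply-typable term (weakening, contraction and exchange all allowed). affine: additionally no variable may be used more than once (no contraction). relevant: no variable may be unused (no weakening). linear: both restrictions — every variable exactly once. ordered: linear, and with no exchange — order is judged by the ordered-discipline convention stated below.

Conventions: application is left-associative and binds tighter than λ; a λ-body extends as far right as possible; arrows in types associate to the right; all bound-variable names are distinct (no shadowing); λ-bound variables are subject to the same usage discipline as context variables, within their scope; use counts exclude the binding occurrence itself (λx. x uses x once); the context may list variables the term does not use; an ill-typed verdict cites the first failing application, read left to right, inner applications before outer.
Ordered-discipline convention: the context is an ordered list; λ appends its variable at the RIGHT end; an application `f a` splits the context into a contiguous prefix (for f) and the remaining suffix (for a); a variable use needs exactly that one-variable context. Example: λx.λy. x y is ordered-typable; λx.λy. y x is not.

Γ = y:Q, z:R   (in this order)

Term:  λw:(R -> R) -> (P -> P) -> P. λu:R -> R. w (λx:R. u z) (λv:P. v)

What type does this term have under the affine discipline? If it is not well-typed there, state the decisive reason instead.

term : ((R -> R) -> (P -> P) -> P) -> (R -> R) -> P
usage: y=0, z=1, w [bound]=1, u [bound]=1, x [bound]=0, v [bound]=1
order of uses: w, u, z, v
typing: ✓ — ((R -> R) -> (P -> P) -> P) -> (R -> R) -> P
all disciplines: ordered ✗, linear ✗, affine ✓, relevant ✗, unrestricted ✓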